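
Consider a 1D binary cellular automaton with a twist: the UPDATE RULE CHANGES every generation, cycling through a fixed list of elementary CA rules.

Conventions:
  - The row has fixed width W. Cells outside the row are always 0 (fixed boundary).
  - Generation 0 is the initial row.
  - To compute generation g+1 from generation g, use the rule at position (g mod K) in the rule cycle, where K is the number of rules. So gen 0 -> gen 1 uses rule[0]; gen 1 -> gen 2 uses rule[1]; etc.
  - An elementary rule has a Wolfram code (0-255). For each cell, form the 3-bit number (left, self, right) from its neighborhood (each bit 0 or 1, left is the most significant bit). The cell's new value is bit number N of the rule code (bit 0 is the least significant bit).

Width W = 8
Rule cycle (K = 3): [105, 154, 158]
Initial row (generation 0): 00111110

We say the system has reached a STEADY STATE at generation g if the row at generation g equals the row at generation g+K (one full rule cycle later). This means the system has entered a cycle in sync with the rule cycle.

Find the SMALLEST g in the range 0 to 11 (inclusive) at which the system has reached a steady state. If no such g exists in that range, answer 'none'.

Answer: 9

Derivation:
Gen 0: 00111110
Gen 1 (rule 105): 10100010
Gen 2 (rule 154): 00010101
Gen 3 (rule 158): 00110101
Gen 4 (rule 105): 10111010
Gen 5 (rule 154): 00110001
Gen 6 (rule 158): 01101011
Gen 7 (rule 105): 01110111
Gen 8 (rule 154): 11100110
Gen 9 (rule 158): 11011101
Gen 10 (rule 105): 11110110
Gen 11 (rule 154): 11100101
Gen 12 (rule 158): 11011101
Gen 13 (rule 105): 11110110
Gen 14 (rule 154): 11100101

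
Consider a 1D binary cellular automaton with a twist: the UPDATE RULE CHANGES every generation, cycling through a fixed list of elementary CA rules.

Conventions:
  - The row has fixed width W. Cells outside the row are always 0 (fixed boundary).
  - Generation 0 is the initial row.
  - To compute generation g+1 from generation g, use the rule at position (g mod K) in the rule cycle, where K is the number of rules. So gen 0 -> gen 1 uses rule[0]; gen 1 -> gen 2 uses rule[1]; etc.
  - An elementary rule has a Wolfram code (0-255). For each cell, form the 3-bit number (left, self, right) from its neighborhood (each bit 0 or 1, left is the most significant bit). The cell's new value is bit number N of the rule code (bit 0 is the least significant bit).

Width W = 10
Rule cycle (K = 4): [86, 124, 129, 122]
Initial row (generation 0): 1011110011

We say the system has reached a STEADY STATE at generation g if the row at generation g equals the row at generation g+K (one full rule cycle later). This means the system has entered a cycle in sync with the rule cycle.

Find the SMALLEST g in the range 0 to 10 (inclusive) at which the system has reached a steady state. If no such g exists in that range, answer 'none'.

Answer: none

Derivation:
Gen 0: 1011110011
Gen 1 (rule 86): 1000011101
Gen 2 (rule 124): 1100010111
Gen 3 (rule 129): 0001000010
Gen 4 (rule 122): 0010100101
Gen 5 (rule 86): 0110111101
Gen 6 (rule 124): 0111100111
Gen 7 (rule 129): 0011000010
Gen 8 (rule 122): 0111100101
Gen 9 (rule 86): 1000111101
Gen 10 (rule 124): 1100100111
Gen 11 (rule 129): 0000000010
Gen 12 (rule 122): 0000000101
Gen 13 (rule 86): 0000001101
Gen 14 (rule 124): 0000001111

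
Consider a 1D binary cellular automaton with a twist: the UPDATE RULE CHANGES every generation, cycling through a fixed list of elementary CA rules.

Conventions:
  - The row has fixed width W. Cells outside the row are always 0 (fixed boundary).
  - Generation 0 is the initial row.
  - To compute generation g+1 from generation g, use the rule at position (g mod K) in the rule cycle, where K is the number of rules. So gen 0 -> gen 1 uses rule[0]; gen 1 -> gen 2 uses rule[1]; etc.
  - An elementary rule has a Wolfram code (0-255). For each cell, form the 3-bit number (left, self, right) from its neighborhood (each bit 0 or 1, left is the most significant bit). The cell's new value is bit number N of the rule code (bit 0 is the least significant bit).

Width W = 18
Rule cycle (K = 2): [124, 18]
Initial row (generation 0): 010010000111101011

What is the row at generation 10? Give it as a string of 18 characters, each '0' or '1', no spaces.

Answer: 000000000000010010

Derivation:
Gen 0: 010010000111101011
Gen 1 (rule 124): 011011000100111111
Gen 2 (rule 18): 100000101011000000
Gen 3 (rule 124): 110000111111100000
Gen 4 (rule 18): 001001000000010000
Gen 5 (rule 124): 001101100000011000
Gen 6 (rule 18): 010000010000100100
Gen 7 (rule 124): 011000011000110110
Gen 8 (rule 18): 100100100101000001
Gen 9 (rule 124): 110110110111100001
Gen 10 (rule 18): 000000000000010010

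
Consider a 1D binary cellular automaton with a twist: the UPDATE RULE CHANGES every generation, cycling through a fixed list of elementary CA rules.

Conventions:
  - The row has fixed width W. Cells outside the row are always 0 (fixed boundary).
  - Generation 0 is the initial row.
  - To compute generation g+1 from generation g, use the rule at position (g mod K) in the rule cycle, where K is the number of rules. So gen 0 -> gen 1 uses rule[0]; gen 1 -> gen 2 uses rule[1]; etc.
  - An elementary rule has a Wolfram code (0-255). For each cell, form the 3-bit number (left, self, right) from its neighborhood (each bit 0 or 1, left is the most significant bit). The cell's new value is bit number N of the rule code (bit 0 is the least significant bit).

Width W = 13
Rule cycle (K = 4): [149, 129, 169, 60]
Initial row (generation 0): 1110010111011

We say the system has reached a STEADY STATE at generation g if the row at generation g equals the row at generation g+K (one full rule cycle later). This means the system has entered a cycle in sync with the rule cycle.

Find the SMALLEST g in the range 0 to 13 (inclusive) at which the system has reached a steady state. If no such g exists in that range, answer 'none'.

Answer: none

Derivation:
Gen 0: 1110010111011
Gen 1 (rule 149): 0101010010000
Gen 2 (rule 129): 0000000000111
Gen 3 (rule 169): 1111111110110
Gen 4 (rule 60): 1000000001101
Gen 5 (rule 149): 1111111100001
Gen 6 (rule 129): 0111111001100
Gen 7 (rule 169): 0111110001001
Gen 8 (rule 60): 0100001001101
Gen 9 (rule 149): 0111101100001
Gen 10 (rule 129): 0011000001100
Gen 11 (rule 169): 1010011101001
Gen 12 (rule 60): 1111010011101
Gen 13 (rule 149): 0110011001001
Gen 14 (rule 129): 0000000000000
Gen 15 (rule 169): 1111111111111
Gen 16 (rule 60): 1000000000000
Gen 17 (rule 149): 1111111111111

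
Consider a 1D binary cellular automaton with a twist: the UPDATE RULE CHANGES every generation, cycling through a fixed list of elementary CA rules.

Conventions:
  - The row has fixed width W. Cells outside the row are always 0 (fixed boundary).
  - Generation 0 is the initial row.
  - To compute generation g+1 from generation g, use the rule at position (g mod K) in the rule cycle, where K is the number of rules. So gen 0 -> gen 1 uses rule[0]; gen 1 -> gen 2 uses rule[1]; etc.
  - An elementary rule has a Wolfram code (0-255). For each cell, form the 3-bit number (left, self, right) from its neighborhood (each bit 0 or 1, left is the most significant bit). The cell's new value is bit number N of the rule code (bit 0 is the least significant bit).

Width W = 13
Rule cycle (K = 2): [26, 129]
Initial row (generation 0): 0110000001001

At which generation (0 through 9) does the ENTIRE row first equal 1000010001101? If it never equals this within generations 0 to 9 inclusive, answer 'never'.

Answer: never

Derivation:
Gen 0: 0110000001001
Gen 1 (rule 26): 1101000010110
Gen 2 (rule 129): 0000011000000
Gen 3 (rule 26): 0000110100000
Gen 4 (rule 129): 1110000001111
Gen 5 (rule 26): 1001000011000
Gen 6 (rule 129): 0000011000011
Gen 7 (rule 26): 0000110100110
Gen 8 (rule 129): 1110000000000
Gen 9 (rule 26): 1001000000000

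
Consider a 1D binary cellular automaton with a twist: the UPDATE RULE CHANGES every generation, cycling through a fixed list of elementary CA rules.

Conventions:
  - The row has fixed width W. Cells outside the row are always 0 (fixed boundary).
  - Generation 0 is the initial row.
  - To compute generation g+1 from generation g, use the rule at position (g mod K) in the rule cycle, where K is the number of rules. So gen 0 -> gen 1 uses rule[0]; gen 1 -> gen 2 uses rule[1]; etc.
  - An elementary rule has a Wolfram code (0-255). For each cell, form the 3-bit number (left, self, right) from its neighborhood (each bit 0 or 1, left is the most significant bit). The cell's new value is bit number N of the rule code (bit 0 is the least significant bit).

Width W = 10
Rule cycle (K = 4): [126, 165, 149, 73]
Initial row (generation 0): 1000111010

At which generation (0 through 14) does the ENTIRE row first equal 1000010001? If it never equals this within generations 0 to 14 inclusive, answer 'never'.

Gen 0: 1000111010
Gen 1 (rule 126): 1101101111
Gen 2 (rule 165): 0010010110
Gen 3 (rule 149): 1011010001
Gen 4 (rule 73): 0011000100
Gen 5 (rule 126): 0111101110
Gen 6 (rule 165): 0011010100
Gen 7 (rule 149): 1000010111
Gen 8 (rule 73): 0011000101
Gen 9 (rule 126): 0111101111
Gen 10 (rule 165): 0011010110
Gen 11 (rule 149): 1000010001
Gen 12 (rule 73): 0011000100
Gen 13 (rule 126): 0111101110
Gen 14 (rule 165): 0011010100

Answer: 11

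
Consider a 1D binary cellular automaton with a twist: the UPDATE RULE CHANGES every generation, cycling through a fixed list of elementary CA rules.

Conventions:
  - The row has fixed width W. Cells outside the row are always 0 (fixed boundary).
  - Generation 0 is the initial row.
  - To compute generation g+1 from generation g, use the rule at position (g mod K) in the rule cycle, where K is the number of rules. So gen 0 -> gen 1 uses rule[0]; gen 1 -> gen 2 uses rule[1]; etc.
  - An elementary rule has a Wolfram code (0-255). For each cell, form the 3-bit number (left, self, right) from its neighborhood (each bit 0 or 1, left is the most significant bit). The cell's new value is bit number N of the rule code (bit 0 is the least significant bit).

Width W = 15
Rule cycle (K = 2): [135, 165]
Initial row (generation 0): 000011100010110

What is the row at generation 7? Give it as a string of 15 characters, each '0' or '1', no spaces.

Gen 0: 000011100010110
Gen 1 (rule 135): 111101001110000
Gen 2 (rule 165): 011011000100111
Gen 3 (rule 135): 100000011101010
Gen 4 (rule 165): 101111001011110
Gen 5 (rule 135): 100110011001100
Gen 6 (rule 165): 100000000000001
Gen 7 (rule 135): 101111111111111

Answer: 101111111111111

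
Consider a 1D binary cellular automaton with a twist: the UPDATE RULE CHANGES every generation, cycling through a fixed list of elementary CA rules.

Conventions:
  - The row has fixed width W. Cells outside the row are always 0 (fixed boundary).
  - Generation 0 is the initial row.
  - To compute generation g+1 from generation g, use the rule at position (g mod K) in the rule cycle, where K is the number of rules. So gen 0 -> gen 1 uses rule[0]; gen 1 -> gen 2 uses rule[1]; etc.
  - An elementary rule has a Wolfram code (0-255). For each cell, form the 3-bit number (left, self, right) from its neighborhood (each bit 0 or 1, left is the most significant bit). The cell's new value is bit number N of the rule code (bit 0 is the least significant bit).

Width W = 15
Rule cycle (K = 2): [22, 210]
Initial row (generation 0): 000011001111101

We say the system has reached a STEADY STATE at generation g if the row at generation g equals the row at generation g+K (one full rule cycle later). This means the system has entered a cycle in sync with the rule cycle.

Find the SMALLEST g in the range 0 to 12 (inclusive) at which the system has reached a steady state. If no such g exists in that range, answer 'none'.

Answer: none

Derivation:
Gen 0: 000011001111101
Gen 1 (rule 22): 000100110000001
Gen 2 (rule 210): 001011011000010
Gen 3 (rule 22): 011000000100111
Gen 4 (rule 210): 101100001011011
Gen 5 (rule 22): 100010011000000
Gen 6 (rule 210): 010101101100000
Gen 7 (rule 22): 110100000010000
Gen 8 (rule 210): 010010000101000
Gen 9 (rule 22): 111111001101100
Gen 10 (rule 210): 011111110100110
Gen 11 (rule 22): 100000000111001
Gen 12 (rule 210): 010000001011110
Gen 13 (rule 22): 111000011000001
Gen 14 (rule 210): 011100101100010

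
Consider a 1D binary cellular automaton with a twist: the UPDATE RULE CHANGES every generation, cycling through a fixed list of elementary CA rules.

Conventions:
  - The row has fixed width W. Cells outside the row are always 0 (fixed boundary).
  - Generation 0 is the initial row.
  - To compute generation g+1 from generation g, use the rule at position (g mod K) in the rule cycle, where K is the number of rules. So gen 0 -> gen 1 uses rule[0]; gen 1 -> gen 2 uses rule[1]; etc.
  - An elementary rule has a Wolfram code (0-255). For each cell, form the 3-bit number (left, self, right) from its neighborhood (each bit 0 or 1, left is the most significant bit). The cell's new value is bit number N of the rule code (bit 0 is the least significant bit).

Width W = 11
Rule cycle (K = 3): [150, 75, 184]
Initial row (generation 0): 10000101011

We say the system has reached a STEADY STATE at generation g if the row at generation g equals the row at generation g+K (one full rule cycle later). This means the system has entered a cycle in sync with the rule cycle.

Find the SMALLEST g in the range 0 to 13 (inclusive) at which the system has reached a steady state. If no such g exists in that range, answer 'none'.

Gen 0: 10000101011
Gen 1 (rule 150): 11001101000
Gen 2 (rule 75): 11011100011
Gen 3 (rule 184): 10111010010
Gen 4 (rule 150): 10010011111
Gen 5 (rule 75): 00100110001
Gen 6 (rule 184): 00010101000
Gen 7 (rule 150): 00110101100
Gen 8 (rule 75): 11110001101
Gen 9 (rule 184): 11101001010
Gen 10 (rule 150): 01001111011
Gen 11 (rule 75): 10011001011
Gen 12 (rule 184): 01010100110
Gen 13 (rule 150): 11010111001
Gen 14 (rule 75): 11000101010
Gen 15 (rule 184): 10100010101
Gen 16 (rule 150): 10110110101

Answer: none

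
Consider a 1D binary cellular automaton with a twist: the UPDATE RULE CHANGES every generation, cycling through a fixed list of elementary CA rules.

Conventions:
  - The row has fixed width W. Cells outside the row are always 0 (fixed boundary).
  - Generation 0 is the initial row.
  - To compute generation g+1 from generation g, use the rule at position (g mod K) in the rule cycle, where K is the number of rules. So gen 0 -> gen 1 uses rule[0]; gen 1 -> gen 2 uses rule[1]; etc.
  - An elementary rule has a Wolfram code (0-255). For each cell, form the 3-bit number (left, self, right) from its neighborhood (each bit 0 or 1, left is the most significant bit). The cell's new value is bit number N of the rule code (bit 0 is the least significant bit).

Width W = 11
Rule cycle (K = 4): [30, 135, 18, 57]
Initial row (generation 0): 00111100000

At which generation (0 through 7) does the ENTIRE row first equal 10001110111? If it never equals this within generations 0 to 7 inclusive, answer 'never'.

Answer: 2

Derivation:
Gen 0: 00111100000
Gen 1 (rule 30): 01100010000
Gen 2 (rule 135): 10001110111
Gen 3 (rule 18): 01010000000
Gen 4 (rule 57): 00101111111
Gen 5 (rule 30): 01101000000
Gen 6 (rule 135): 10001011111
Gen 7 (rule 18): 01010000000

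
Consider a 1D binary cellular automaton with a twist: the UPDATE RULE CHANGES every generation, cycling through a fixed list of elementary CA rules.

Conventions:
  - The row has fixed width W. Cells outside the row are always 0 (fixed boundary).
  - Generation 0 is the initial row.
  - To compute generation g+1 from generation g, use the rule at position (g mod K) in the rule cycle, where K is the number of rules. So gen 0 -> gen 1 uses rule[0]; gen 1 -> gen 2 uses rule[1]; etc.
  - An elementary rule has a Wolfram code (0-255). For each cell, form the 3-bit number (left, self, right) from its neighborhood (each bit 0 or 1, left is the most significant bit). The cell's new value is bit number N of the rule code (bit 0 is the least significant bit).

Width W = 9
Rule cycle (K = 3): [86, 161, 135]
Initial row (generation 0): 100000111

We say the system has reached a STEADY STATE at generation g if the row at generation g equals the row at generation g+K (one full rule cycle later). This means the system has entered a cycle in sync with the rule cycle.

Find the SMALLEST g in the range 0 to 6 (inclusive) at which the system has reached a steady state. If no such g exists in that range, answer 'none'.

Answer: none

Derivation:
Gen 0: 100000111
Gen 1 (rule 86): 110001001
Gen 2 (rule 161): 000100000
Gen 3 (rule 135): 111101111
Gen 4 (rule 86): 000100001
Gen 5 (rule 161): 110001100
Gen 6 (rule 135): 000110001
Gen 7 (rule 86): 001011011
Gen 8 (rule 161): 100100100
Gen 9 (rule 135): 101101101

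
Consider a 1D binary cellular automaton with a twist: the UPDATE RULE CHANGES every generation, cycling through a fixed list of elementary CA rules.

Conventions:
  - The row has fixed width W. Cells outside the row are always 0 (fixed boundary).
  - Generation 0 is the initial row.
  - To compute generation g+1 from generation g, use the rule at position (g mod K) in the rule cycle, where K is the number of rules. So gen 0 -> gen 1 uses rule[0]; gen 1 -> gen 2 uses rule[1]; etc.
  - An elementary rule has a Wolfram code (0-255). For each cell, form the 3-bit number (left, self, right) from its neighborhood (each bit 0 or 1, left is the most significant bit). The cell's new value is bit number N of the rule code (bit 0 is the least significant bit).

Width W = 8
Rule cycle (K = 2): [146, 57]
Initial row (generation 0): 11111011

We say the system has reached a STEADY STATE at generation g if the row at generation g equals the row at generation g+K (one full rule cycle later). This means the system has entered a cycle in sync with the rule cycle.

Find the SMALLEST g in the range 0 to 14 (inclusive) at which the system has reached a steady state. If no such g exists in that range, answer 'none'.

Gen 0: 11111011
Gen 1 (rule 146): 01110000
Gen 2 (rule 57): 01001111
Gen 3 (rule 146): 10110110
Gen 4 (rule 57): 01101101
Gen 5 (rule 146): 10000000
Gen 6 (rule 57): 01111111
Gen 7 (rule 146): 10111110
Gen 8 (rule 57): 01100001
Gen 9 (rule 146): 10010010
Gen 10 (rule 57): 01001001
Gen 11 (rule 146): 10110110
Gen 12 (rule 57): 01101101
Gen 13 (rule 146): 10000000
Gen 14 (rule 57): 01111111
Gen 15 (rule 146): 10111110
Gen 16 (rule 57): 01100001

Answer: none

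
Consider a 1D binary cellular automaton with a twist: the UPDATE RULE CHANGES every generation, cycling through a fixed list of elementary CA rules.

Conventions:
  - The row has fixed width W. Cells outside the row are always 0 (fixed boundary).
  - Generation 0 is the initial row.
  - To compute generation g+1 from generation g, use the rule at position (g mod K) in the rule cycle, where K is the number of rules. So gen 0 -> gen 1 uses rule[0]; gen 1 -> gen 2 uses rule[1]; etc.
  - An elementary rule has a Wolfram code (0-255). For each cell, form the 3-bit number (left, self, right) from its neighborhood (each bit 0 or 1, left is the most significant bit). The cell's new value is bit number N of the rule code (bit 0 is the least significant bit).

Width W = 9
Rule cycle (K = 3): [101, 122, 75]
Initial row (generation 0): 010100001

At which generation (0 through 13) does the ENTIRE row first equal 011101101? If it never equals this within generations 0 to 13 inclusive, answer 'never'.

Answer: 1

Derivation:
Gen 0: 010100001
Gen 1 (rule 101): 011101101
Gen 2 (rule 122): 110111110
Gen 3 (rule 75): 110100010
Gen 4 (rule 101): 011101010
Gen 5 (rule 122): 110110101
Gen 6 (rule 75): 110110000
Gen 7 (rule 101): 011010111
Gen 8 (rule 122): 111101101
Gen 9 (rule 75): 100101100
Gen 10 (rule 101): 100110101
Gen 11 (rule 122): 011111010
Gen 12 (rule 75): 110001000
Gen 13 (rule 101): 010101011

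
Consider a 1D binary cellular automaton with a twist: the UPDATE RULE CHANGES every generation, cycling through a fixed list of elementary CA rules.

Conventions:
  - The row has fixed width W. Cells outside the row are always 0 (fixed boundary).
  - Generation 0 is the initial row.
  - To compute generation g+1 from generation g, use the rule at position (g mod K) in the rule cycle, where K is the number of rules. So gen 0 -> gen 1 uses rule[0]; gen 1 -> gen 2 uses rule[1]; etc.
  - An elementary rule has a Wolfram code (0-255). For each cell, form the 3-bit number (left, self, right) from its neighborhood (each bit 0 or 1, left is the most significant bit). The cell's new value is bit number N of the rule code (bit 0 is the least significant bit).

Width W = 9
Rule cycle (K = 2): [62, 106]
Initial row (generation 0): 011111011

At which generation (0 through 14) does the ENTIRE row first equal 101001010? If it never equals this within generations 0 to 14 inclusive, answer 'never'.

Gen 0: 011111011
Gen 1 (rule 62): 110000110
Gen 2 (rule 106): 110001110
Gen 3 (rule 62): 101011001
Gen 4 (rule 106): 010111010
Gen 5 (rule 62): 111100111
Gen 6 (rule 106): 100101101
Gen 7 (rule 62): 111111011
Gen 8 (rule 106): 100001111
Gen 9 (rule 62): 110011000
Gen 10 (rule 106): 110111000
Gen 11 (rule 62): 101100100
Gen 12 (rule 106): 011101000
Gen 13 (rule 62): 110011100
Gen 14 (rule 106): 110110100

Answer: never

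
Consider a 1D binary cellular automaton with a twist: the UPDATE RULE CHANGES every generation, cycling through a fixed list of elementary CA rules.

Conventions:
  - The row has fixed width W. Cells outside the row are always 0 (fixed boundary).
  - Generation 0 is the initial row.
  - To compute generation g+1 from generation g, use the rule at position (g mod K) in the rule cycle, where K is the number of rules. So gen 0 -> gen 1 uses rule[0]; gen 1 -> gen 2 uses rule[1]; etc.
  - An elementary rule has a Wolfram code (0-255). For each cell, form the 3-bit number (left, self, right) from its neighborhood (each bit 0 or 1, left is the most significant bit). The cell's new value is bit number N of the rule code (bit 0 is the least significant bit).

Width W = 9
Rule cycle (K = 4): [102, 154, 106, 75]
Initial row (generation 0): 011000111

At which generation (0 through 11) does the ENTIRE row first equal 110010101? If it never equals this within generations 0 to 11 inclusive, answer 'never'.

Gen 0: 011000111
Gen 1 (rule 102): 101001001
Gen 2 (rule 154): 000110110
Gen 3 (rule 106): 001111110
Gen 4 (rule 75): 111000010
Gen 5 (rule 102): 001000110
Gen 6 (rule 154): 010101101
Gen 7 (rule 106): 101011110
Gen 8 (rule 75): 000010010
Gen 9 (rule 102): 000110110
Gen 10 (rule 154): 001100101
Gen 11 (rule 106): 011101010

Answer: never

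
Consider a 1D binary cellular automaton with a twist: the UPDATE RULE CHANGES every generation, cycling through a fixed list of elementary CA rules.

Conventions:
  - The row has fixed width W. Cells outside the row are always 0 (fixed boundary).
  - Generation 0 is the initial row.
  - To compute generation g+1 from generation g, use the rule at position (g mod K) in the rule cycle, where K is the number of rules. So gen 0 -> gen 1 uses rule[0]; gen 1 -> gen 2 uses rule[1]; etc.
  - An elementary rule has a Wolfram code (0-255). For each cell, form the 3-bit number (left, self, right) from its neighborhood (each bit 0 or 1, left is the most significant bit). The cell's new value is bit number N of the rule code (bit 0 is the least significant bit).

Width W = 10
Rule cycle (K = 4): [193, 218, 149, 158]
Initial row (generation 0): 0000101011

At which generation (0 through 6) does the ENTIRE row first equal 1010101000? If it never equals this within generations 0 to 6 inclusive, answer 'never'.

Answer: 6

Derivation:
Gen 0: 0000101011
Gen 1 (rule 193): 1110000001
Gen 2 (rule 218): 1111000010
Gen 3 (rule 149): 0110111011
Gen 4 (rule 158): 1100110010
Gen 5 (rule 193): 0100010000
Gen 6 (rule 218): 1010101000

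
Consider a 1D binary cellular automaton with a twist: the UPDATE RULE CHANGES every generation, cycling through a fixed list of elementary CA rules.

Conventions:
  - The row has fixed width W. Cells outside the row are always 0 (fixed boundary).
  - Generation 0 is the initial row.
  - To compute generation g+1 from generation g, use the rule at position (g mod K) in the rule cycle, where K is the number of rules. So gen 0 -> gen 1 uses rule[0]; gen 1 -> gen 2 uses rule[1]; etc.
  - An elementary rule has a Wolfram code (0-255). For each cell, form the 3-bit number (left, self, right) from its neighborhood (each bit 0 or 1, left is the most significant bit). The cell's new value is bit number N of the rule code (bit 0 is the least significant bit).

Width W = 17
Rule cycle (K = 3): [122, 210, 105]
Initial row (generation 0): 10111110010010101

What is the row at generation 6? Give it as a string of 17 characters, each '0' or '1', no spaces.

Gen 0: 10111110010010101
Gen 1 (rule 122): 01100011101101010
Gen 2 (rule 210): 10110101100100001
Gen 3 (rule 105): 01111011100001100
Gen 4 (rule 122): 11001110110011110
Gen 5 (rule 210): 01110110011101111
Gen 6 (rule 105): 01011110010111001

Answer: 01011110010111001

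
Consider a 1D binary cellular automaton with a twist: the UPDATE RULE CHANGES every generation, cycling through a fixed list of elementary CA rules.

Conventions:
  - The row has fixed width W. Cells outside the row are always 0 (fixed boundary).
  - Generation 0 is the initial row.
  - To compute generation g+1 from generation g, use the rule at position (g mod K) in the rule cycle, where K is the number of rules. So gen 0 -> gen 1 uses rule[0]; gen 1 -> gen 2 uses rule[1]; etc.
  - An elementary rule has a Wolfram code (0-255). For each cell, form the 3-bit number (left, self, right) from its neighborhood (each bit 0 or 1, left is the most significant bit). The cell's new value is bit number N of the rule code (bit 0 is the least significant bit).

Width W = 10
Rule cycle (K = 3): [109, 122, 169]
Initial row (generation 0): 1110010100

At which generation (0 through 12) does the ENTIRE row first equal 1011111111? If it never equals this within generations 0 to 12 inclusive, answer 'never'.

Gen 0: 1110010100
Gen 1 (rule 109): 1010011101
Gen 2 (rule 122): 0101110110
Gen 3 (rule 169): 0011101100
Gen 4 (rule 109): 1010111101
Gen 5 (rule 122): 0101100110
Gen 6 (rule 169): 0011000100
Gen 7 (rule 109): 1011010101
Gen 8 (rule 122): 0111101010
Gen 9 (rule 169): 0111010100
Gen 10 (rule 109): 0101111101
Gen 11 (rule 122): 1011000110
Gen 12 (rule 169): 0110010100

Answer: never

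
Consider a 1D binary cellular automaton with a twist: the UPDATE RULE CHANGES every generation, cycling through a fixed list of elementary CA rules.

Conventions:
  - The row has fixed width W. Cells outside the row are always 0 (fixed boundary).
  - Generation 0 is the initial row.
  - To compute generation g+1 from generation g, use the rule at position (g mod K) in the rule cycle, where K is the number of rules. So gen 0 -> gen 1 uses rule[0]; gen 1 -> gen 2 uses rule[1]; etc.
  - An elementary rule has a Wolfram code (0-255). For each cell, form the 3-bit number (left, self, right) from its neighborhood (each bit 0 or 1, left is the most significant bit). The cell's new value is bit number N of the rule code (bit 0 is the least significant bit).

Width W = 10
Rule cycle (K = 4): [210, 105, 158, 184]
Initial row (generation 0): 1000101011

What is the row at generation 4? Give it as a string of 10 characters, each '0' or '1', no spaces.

Gen 0: 1000101011
Gen 1 (rule 210): 0101000001
Gen 2 (rule 105): 0010011100
Gen 3 (rule 158): 0111111010
Gen 4 (rule 184): 0111110101

Answer: 0111110101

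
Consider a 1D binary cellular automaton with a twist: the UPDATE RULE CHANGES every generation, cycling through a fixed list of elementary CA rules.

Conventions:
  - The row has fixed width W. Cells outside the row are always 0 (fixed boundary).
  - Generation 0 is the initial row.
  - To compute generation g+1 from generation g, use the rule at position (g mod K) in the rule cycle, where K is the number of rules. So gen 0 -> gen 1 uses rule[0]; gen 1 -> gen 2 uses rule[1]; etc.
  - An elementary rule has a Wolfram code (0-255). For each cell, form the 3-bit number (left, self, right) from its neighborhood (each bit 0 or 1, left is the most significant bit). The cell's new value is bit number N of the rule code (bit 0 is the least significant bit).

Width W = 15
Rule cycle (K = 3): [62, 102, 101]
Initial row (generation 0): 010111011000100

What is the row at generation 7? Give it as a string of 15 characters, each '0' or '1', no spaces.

Gen 0: 010111011000100
Gen 1 (rule 62): 111100110101110
Gen 2 (rule 102): 000101011110010
Gen 3 (rule 101): 110111100010010
Gen 4 (rule 62): 101100010111111
Gen 5 (rule 102): 110100111000001
Gen 6 (rule 101): 011100001011101
Gen 7 (rule 62): 110010011110011

Answer: 110010011110011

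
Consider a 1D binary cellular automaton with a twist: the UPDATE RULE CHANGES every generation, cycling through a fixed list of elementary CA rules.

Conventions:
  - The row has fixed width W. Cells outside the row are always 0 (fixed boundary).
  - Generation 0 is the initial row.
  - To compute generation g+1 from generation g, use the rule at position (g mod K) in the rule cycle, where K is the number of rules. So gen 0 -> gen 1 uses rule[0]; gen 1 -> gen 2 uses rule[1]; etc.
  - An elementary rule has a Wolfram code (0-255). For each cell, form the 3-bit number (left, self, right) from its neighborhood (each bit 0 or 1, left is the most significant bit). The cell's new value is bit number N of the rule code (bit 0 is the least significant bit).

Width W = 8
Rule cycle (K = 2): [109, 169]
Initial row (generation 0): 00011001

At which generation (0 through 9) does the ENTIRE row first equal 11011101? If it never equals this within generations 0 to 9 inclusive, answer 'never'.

Answer: never

Derivation:
Gen 0: 00011001
Gen 1 (rule 109): 11011001
Gen 2 (rule 169): 10110000
Gen 3 (rule 109): 11110111
Gen 4 (rule 169): 11101110
Gen 5 (rule 109): 10111010
Gen 6 (rule 169): 01110100
Gen 7 (rule 109): 01011101
Gen 8 (rule 169): 00111010
Gen 9 (rule 109): 10101110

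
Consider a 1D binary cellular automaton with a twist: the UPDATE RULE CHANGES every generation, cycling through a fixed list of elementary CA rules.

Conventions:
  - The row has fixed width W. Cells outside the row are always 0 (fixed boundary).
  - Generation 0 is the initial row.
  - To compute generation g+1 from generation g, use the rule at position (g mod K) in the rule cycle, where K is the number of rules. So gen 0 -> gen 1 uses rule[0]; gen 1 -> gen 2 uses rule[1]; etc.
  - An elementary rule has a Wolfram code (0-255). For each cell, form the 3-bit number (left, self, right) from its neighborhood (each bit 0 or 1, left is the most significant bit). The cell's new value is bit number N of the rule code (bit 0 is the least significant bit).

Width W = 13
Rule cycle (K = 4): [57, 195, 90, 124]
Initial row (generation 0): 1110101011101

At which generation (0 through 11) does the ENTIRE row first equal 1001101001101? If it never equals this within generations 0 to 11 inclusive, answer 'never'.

Answer: never

Derivation:
Gen 0: 1110101011101
Gen 1 (rule 57): 1001010110010
Gen 2 (rule 195): 0010000010100
Gen 3 (rule 90): 0101000100010
Gen 4 (rule 124): 0111100110011
Gen 5 (rule 57): 0100010101010
Gen 6 (rule 195): 1001100000000
Gen 7 (rule 90): 0111110000000
Gen 8 (rule 124): 0100011000000
Gen 9 (rule 57): 0011010111111
Gen 10 (rule 195): 1101000011111
Gen 11 (rule 90): 1100100110001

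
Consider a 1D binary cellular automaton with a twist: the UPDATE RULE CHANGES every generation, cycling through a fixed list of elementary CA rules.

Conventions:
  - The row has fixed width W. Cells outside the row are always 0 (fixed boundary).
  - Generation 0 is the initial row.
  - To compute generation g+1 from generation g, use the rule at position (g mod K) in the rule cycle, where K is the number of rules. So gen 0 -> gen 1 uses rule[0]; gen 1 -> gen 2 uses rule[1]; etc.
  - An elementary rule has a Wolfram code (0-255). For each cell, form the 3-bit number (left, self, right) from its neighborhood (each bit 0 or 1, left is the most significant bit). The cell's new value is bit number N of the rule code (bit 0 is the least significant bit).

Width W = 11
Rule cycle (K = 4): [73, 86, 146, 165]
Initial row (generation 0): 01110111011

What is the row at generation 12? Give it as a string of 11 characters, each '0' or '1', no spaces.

Gen 0: 01110111011
Gen 1 (rule 73): 01010101011
Gen 2 (rule 86): 11010101001
Gen 3 (rule 146): 00000000110
Gen 4 (rule 165): 11111110000
Gen 5 (rule 73): 10000010111
Gen 6 (rule 86): 11000110001
Gen 7 (rule 146): 00101001010
Gen 8 (rule 165): 10111001110
Gen 9 (rule 73): 00101001010
Gen 10 (rule 86): 01101111011
Gen 11 (rule 146): 10000110000
Gen 12 (rule 165): 10110000111

Answer: 10110000111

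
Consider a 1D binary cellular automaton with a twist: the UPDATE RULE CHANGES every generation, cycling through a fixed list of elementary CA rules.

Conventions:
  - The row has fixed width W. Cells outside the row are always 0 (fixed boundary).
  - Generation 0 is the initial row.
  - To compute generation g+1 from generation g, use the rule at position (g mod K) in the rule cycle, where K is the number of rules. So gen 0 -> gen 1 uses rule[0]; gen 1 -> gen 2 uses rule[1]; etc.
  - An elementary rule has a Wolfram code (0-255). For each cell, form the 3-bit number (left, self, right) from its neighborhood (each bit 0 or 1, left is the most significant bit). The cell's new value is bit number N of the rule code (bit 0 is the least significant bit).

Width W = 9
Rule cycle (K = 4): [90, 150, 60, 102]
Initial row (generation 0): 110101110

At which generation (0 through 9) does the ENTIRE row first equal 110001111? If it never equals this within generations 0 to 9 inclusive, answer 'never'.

Answer: never

Derivation:
Gen 0: 110101110
Gen 1 (rule 90): 110001011
Gen 2 (rule 150): 001011000
Gen 3 (rule 60): 001110100
Gen 4 (rule 102): 010011100
Gen 5 (rule 90): 101110110
Gen 6 (rule 150): 100100001
Gen 7 (rule 60): 110110001
Gen 8 (rule 102): 011010011
Gen 9 (rule 90): 111001111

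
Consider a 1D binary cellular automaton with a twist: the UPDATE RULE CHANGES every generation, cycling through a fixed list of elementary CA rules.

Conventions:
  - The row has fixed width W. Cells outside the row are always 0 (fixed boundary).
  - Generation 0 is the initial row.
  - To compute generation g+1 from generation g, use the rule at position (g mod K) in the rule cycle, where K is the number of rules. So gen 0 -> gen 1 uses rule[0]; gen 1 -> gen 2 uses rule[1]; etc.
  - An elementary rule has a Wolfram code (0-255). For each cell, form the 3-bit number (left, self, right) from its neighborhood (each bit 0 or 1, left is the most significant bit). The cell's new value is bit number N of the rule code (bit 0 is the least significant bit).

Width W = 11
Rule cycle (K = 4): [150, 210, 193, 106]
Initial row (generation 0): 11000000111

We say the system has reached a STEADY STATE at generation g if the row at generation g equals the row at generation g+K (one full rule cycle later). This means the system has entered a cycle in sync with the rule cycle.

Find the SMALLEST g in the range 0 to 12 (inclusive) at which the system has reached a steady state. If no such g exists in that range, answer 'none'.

Gen 0: 11000000111
Gen 1 (rule 150): 00100001010
Gen 2 (rule 210): 01010010001
Gen 3 (rule 193): 00000000100
Gen 4 (rule 106): 00000001000
Gen 5 (rule 150): 00000011100
Gen 6 (rule 210): 00000101110
Gen 7 (rule 193): 11110000110
Gen 8 (rule 106): 10010001110
Gen 9 (rule 150): 11111010101
Gen 10 (rule 210): 01111000000
Gen 11 (rule 193): 00111011111
Gen 12 (rule 106): 01101110001
Gen 13 (rule 150): 10000101011
Gen 14 (rule 210): 01001000001
Gen 15 (rule 193): 00000011100
Gen 16 (rule 106): 00000110100

Answer: none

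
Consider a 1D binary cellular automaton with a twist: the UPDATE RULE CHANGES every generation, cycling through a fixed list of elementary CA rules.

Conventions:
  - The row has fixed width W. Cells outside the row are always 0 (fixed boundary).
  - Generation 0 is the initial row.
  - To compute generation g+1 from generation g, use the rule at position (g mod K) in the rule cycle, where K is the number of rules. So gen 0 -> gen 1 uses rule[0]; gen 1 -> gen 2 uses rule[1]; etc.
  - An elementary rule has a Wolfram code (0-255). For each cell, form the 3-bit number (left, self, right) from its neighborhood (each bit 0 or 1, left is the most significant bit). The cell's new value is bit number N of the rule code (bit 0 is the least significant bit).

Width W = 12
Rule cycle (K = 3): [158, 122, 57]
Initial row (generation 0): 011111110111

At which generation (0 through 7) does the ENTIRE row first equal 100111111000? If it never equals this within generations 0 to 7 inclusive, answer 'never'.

Gen 0: 011111110111
Gen 1 (rule 158): 111111100110
Gen 2 (rule 122): 100000111111
Gen 3 (rule 57): 011110100000
Gen 4 (rule 158): 111100110000
Gen 5 (rule 122): 100111111000
Gen 6 (rule 57): 010100000111
Gen 7 (rule 158): 110110001110

Answer: 5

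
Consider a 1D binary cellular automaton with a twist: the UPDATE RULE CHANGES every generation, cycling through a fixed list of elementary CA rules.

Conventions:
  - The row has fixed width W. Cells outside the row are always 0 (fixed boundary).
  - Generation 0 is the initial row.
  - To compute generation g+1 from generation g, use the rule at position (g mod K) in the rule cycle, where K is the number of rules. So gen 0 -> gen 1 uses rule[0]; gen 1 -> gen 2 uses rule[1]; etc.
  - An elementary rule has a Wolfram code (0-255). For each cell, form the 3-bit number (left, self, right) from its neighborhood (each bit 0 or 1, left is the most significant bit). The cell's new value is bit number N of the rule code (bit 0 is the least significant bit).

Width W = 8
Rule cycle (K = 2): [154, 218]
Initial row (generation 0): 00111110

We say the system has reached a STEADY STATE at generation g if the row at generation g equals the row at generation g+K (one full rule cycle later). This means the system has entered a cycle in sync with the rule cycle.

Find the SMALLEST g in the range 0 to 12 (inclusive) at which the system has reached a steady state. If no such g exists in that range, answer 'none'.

Answer: 8

Derivation:
Gen 0: 00111110
Gen 1 (rule 154): 01111101
Gen 2 (rule 218): 11111100
Gen 3 (rule 154): 11111010
Gen 4 (rule 218): 11111001
Gen 5 (rule 154): 11110110
Gen 6 (rule 218): 11110111
Gen 7 (rule 154): 11100110
Gen 8 (rule 218): 11111111
Gen 9 (rule 154): 11111110
Gen 10 (rule 218): 11111111
Gen 11 (rule 154): 11111110
Gen 12 (rule 218): 11111111
Gen 13 (rule 154): 11111110
Gen 14 (rule 218): 11111111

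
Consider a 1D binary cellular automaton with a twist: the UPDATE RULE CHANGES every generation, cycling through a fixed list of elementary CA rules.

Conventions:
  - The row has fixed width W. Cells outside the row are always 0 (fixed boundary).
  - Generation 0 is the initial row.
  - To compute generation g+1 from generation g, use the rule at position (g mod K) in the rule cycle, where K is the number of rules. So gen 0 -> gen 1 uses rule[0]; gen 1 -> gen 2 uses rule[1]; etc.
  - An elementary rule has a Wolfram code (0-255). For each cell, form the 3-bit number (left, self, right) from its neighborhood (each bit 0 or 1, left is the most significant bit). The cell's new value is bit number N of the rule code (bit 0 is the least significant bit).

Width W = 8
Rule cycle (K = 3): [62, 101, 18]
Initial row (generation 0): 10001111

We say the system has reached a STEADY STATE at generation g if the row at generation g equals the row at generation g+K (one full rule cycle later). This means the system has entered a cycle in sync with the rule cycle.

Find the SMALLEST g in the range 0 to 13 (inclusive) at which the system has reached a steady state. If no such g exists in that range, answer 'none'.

Answer: 3

Derivation:
Gen 0: 10001111
Gen 1 (rule 62): 11011000
Gen 2 (rule 101): 01101011
Gen 3 (rule 18): 10000000
Gen 4 (rule 62): 11000000
Gen 5 (rule 101): 01011111
Gen 6 (rule 18): 10000000
Gen 7 (rule 62): 11000000
Gen 8 (rule 101): 01011111
Gen 9 (rule 18): 10000000
Gen 10 (rule 62): 11000000
Gen 11 (rule 101): 01011111
Gen 12 (rule 18): 10000000
Gen 13 (rule 62): 11000000
Gen 14 (rule 101): 01011111
Gen 15 (rule 18): 10000000
Gen 16 (rule 62): 11000000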